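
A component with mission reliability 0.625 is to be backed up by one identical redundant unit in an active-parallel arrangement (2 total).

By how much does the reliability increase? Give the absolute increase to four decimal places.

R_before = 0.625
R_after = 1 − (1 − 0.625)^2 = 0.8594
ΔR = 0.8594 − 0.625 = 0.2344

0.2344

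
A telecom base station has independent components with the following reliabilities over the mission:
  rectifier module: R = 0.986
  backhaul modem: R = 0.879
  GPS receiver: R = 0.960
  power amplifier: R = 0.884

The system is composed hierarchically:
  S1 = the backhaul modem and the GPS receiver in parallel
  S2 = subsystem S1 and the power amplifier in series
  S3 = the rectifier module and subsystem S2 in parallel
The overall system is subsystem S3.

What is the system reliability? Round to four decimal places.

Parallel (backhaul modem and GPS receiver): 1 − (1 − 0.879000)(1 − 0.960000) = 0.995160
Series ([0.995160] and power amplifier): 0.995160 × 0.884000 = 0.879721
Parallel (rectifier module and [0.879721]): 1 − (1 − 0.986000)(1 − 0.879721) = 0.9983

0.9983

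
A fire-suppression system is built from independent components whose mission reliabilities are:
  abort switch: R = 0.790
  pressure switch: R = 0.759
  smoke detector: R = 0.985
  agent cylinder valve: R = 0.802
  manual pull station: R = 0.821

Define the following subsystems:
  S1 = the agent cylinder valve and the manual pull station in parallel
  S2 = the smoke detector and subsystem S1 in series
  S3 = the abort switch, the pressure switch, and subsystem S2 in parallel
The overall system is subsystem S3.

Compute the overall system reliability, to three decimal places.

Parallel (agent cylinder valve and manual pull station): 1 − (1 − 0.80200)(1 − 0.82100) = 0.96456
Series (smoke detector and [0.96456]): 0.98500 × 0.96456 = 0.95009
Parallel (abort switch, pressure switch, and [0.95009]): 1 − (1 − 0.79000)(1 − 0.75900)(1 − 0.95009) = 0.997

0.997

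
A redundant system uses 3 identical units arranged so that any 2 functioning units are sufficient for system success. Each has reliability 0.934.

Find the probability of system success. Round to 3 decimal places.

0.988

R = Σ_{i=2}^{3} C(3,i) p^i (1−p)^{3−i} with p = 0.934
C(3,2)·0.934^2·0.066^1 = 0.17273
C(3,3)·0.934^3·0.066^0 = 0.81478
Sum = 0.988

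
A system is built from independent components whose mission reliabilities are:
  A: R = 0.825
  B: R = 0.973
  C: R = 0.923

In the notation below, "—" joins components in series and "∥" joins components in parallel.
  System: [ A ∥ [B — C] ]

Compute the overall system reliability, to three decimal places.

0.982

Series (B and C): 0.97300 × 0.92300 = 0.89808
Parallel (A and [0.89808]): 1 − (1 − 0.82500)(1 − 0.89808) = 0.982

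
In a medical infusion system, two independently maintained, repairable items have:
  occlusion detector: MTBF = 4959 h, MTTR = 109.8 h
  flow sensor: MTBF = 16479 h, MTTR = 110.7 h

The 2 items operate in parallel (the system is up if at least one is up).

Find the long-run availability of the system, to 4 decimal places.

A(occlusion detector) = MTBF/(MTBF+MTTR) = 4959/(4959+109.8) = 0.978338
A(flow sensor) = MTBF/(MTBF+MTTR) = 16479/(16479+110.7) = 0.993327
Parallel availability: 1 − (1 − 0.978338)(1 − 0.993327) = 0.9999

0.9999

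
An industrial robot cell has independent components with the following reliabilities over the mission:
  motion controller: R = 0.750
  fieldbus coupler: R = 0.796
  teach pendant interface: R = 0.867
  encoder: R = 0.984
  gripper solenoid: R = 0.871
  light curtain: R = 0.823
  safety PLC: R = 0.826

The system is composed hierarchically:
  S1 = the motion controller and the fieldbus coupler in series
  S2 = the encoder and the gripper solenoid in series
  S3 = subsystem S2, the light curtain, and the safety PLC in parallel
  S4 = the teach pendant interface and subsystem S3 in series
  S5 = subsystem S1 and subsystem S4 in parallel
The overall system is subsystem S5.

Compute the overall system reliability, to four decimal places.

0.9449

Series (motion controller and fieldbus coupler): 0.750000 × 0.796000 = 0.597000
Series (encoder and gripper solenoid): 0.984000 × 0.871000 = 0.857064
Parallel ([0.857064], light curtain, and safety PLC): 1 − (1 − 0.857064)(1 − 0.823000)(1 − 0.826000) = 0.995598
Series (teach pendant interface and [0.995598]): 0.867000 × 0.995598 = 0.863183
Parallel ([0.597000] and [0.863183]): 1 − (1 − 0.597000)(1 − 0.863183) = 0.9449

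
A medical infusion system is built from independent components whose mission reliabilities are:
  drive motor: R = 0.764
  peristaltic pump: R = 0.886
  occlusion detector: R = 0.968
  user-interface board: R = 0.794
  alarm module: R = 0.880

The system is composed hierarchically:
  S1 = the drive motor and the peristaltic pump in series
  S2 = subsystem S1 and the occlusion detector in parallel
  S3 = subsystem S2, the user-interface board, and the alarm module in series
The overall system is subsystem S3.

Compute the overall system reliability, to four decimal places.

0.6915

Series (drive motor and peristaltic pump): 0.764000 × 0.886000 = 0.676904
Parallel ([0.676904] and occlusion detector): 1 − (1 − 0.676904)(1 − 0.968000) = 0.989661
Series ([0.989661], user-interface board, and alarm module): 0.989661 × 0.794000 × 0.880000 = 0.6915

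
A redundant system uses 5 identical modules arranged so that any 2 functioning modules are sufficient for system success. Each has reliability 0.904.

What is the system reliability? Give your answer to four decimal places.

0.9996

R = Σ_{i=2}^{5} C(5,i) p^i (1−p)^{5−i} with p = 0.904
C(5,2)·0.904^2·0.096^3 = 0.007230
C(5,3)·0.904^3·0.096^2 = 0.068084
C(5,4)·0.904^4·0.096^1 = 0.320564
C(5,5)·0.904^5·0.096^0 = 0.603729
Sum = 0.9996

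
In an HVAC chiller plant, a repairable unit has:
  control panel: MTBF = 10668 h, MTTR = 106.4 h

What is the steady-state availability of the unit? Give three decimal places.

0.990

A(control panel) = MTBF/(MTBF+MTTR) = 10668/(10668+106.4) = 0.990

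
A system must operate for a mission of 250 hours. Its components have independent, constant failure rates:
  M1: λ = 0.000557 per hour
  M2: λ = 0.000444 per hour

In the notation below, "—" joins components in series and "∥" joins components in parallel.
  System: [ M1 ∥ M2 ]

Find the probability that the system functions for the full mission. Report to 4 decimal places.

0.9863

R(M1) = exp(−0.000557 × 250) = 0.870010
R(M2) = exp(−0.000444 × 250) = 0.894939
Parallel (M1 and M2): 1 − (1 − 0.870010)(1 − 0.894939) = 0.9863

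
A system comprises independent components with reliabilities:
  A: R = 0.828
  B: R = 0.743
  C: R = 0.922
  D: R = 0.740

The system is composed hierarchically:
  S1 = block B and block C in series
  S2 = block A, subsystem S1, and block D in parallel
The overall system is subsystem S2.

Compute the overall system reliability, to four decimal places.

0.9859

Series (B and C): 0.743000 × 0.922000 = 0.685046
Parallel (A, [0.685046], and D): 1 − (1 − 0.828000)(1 − 0.685046)(1 − 0.740000) = 0.9859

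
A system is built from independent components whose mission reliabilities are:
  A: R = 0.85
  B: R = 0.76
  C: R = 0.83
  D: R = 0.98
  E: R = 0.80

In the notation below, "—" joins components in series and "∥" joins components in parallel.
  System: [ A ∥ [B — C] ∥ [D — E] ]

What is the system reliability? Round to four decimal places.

Series (B and C): 0.760000 × 0.830000 = 0.630800
Series (D and E): 0.980000 × 0.800000 = 0.784000
Parallel (A, [0.630800], and [0.784000]): 1 − (1 − 0.850000)(1 − 0.630800)(1 − 0.784000) = 0.9880

0.9880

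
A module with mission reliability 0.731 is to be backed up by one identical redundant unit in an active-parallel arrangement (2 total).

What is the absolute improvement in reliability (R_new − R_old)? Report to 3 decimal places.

0.197

R_before = 0.731
R_after = 1 − (1 − 0.731)^2 = 0.928
ΔR = 0.928 − 0.731 = 0.197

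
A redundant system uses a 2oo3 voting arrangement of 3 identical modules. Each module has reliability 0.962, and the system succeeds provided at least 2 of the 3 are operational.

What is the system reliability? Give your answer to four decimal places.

R = Σ_{i=2}^{3} C(3,i) p^i (1−p)^{3−i} with p = 0.962
C(3,2)·0.962^2·0.038^1 = 0.105501
C(3,3)·0.962^3·0.038^0 = 0.890277
Sum = 0.9958

0.9958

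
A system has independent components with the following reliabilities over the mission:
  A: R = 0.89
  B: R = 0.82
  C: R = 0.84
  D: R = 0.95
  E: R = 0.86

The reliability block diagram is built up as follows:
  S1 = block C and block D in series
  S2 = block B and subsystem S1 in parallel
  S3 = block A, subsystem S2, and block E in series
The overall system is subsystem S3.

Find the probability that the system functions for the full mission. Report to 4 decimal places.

0.7376

Series (C and D): 0.840000 × 0.950000 = 0.798000
Parallel (B and [0.798000]): 1 − (1 − 0.820000)(1 − 0.798000) = 0.963640
Series (A, [0.963640], and E): 0.890000 × 0.963640 × 0.860000 = 0.7376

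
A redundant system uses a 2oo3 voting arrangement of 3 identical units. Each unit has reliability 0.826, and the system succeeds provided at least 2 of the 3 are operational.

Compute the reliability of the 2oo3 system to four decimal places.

0.9197

R = Σ_{i=2}^{3} C(3,i) p^i (1−p)^{3−i} with p = 0.826
C(3,2)·0.826^2·0.174^1 = 0.356148
C(3,3)·0.826^3·0.174^0 = 0.563560
Sum = 0.9197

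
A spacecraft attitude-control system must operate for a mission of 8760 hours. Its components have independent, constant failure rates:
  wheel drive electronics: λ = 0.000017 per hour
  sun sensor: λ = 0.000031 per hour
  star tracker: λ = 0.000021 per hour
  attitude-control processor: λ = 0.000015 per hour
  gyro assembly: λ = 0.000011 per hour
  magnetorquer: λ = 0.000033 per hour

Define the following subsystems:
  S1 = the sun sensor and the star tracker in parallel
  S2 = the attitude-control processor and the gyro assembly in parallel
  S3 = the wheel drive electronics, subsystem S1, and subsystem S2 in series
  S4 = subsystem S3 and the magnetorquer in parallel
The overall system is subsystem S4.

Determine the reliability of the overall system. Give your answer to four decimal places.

0.9543

R(wheel drive electronics) = exp(−0.000017 × 8760) = 0.861638
R(sun sensor) = exp(−0.000031 × 8760) = 0.762190
R(star tracker) = exp(−0.000021 × 8760) = 0.831969
R(attitude-control processor) = exp(−0.000015 × 8760) = 0.876867
R(gyro assembly) = exp(−0.000011 × 8760) = 0.908137
R(magnetorquer) = exp(−0.000033 × 8760) = 0.748952
Parallel (sun sensor and star tracker): 1 − (1 − 0.762190)(1 − 0.831969) = 0.960041
Parallel (attitude-control processor and gyro assembly): 1 − (1 − 0.876867)(1 − 0.908137) = 0.988689
Series (wheel drive electronics, [0.960041], and [0.988689]): 0.861638 × 0.960041 × 0.988689 = 0.817851
Parallel ([0.817851] and magnetorquer): 1 − (1 − 0.817851)(1 − 0.748952) = 0.9543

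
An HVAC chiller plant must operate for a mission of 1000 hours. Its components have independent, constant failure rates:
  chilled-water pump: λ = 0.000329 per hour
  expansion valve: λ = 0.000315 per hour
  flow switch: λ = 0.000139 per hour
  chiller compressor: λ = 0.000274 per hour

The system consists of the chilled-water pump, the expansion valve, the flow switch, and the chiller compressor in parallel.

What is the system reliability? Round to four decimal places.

0.9976

R(chilled-water pump) = exp(−0.000329 × 1000) = 0.719643
R(expansion valve) = exp(−0.000315 × 1000) = 0.729789
R(flow switch) = exp(−0.000139 × 1000) = 0.870228
R(chiller compressor) = exp(−0.000274 × 1000) = 0.760332
Parallel (chilled-water pump, expansion valve, flow switch, and chiller compressor): 1 − (1 − 0.719643)(1 − 0.729789)(1 − 0.870228)(1 − 0.760332) = 0.9976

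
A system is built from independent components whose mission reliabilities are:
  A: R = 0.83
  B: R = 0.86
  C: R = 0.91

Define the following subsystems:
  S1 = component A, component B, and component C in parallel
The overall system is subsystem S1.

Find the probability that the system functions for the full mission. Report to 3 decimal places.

0.998

Parallel (A, B, and C): 1 − (1 − 0.83000)(1 − 0.86000)(1 − 0.91000) = 0.998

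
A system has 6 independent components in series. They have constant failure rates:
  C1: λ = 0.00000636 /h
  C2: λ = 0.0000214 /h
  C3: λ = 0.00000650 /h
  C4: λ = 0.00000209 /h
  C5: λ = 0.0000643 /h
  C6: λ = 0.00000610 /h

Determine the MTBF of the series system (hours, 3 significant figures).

9370

Series of exponential components: λ_sys = Σ λ_i
λ_sys = 0.00000636 + 0.0000214 + 0.00000650 + 0.00000209 + 0.0000643 + 0.00000610 = 1.0675e-04 /h
MTBF = 1 / λ_sys = 9370 h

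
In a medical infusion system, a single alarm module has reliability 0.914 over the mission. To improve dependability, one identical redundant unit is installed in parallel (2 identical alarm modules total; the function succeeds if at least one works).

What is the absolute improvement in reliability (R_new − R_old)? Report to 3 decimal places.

R_before = 0.914
R_after = 1 − (1 − 0.914)^2 = 0.993
ΔR = 0.993 − 0.914 = 0.079

0.079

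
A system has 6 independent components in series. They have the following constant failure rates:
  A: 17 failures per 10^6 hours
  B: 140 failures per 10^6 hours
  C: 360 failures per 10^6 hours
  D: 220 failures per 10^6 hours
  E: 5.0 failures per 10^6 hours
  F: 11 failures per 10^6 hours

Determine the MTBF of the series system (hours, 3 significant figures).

1330

Series of exponential components: λ_sys = Σ λ_i
λ_sys = 0.000017 + 0.00014 + 0.00036 + 0.00022 + 0.0000050 + 0.000011 = 7.5300e-04 /h
MTBF = 1 / λ_sys = 1330 h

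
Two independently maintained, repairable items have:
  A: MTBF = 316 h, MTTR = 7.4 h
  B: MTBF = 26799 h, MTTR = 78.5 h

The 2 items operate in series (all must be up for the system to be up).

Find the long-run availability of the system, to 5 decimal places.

0.97426

A(A) = MTBF/(MTBF+MTTR) = 316/(316+7.4) = 0.977118
A(B) = MTBF/(MTBF+MTTR) = 26799/(26799+78.5) = 0.997079
Series availability: 0.977118 × 0.997079 = 0.97426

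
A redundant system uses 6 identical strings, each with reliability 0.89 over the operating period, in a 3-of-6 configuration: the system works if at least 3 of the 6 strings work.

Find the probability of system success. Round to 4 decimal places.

0.9982

R = Σ_{i=3}^{6} C(6,i) p^i (1−p)^{6−i} with p = 0.89
C(6,3)·0.89^3·0.11^3 = 0.018766
C(6,4)·0.89^4·0.11^2 = 0.113877
C(6,5)·0.89^5·0.11^1 = 0.368548
C(6,6)·0.89^6·0.11^0 = 0.496981
Sum = 0.9982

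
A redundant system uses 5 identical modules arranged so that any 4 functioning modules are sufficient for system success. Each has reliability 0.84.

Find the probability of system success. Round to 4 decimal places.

0.8165

R = Σ_{i=4}^{5} C(5,i) p^i (1−p)^{5−i} with p = 0.84
C(5,4)·0.84^4·0.16^1 = 0.398297
C(5,5)·0.84^5·0.16^0 = 0.418212
Sum = 0.8165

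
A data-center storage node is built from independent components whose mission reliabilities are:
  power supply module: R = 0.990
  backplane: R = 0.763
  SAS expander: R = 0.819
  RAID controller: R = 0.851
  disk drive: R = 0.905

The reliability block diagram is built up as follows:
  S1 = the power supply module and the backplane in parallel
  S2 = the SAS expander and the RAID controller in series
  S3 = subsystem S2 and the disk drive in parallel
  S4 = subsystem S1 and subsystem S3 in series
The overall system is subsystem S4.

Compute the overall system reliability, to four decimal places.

Parallel (power supply module and backplane): 1 − (1 − 0.990000)(1 − 0.763000) = 0.997630
Series (SAS expander and RAID controller): 0.819000 × 0.851000 = 0.696969
Parallel ([0.696969] and disk drive): 1 − (1 − 0.696969)(1 − 0.905000) = 0.971212
Series ([0.997630] and [0.971212]): 0.997630 × 0.971212 = 0.9689

0.9689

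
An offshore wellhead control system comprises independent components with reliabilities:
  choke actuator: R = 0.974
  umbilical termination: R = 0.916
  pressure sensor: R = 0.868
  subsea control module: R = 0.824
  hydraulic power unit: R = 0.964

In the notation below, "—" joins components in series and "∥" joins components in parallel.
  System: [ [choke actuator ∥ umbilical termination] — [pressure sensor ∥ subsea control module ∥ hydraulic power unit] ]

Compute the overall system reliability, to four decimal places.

Parallel (choke actuator and umbilical termination): 1 − (1 − 0.974000)(1 − 0.916000) = 0.997816
Parallel (pressure sensor, subsea control module, and hydraulic power unit): 1 − (1 − 0.868000)(1 − 0.824000)(1 − 0.964000) = 0.999164
Series ([0.997816] and [0.999164]): 0.997816 × 0.999164 = 0.9970

0.9970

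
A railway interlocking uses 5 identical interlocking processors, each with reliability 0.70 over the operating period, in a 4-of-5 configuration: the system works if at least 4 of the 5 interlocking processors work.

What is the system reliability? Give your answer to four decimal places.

R = Σ_{i=4}^{5} C(5,i) p^i (1−p)^{5−i} with p = 0.70
C(5,4)·0.70^4·0.30^1 = 0.360150
C(5,5)·0.70^5·0.30^0 = 0.168070
Sum = 0.5282

0.5282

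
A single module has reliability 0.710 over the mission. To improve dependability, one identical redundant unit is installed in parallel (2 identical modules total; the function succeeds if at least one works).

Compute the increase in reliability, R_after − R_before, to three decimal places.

0.206

R_before = 0.710
R_after = 1 − (1 − 0.710)^2 = 0.916
ΔR = 0.916 − 0.710 = 0.206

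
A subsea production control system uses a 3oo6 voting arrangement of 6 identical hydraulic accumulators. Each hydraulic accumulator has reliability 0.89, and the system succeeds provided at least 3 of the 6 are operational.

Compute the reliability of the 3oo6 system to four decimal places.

R = Σ_{i=3}^{6} C(6,i) p^i (1−p)^{6−i} with p = 0.89
C(6,3)·0.89^3·0.11^3 = 0.018766
C(6,4)·0.89^4·0.11^2 = 0.113877
C(6,5)·0.89^5·0.11^1 = 0.368548
C(6,6)·0.89^6·0.11^0 = 0.496981
Sum = 0.9982

0.9982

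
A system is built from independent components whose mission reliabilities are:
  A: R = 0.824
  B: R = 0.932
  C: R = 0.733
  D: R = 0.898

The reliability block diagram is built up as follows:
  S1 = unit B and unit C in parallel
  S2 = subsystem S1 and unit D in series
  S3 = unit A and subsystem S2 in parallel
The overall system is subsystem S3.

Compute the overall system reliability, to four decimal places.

0.9792

Parallel (B and C): 1 − (1 − 0.932000)(1 − 0.733000) = 0.981844
Series ([0.981844] and D): 0.981844 × 0.898000 = 0.881696
Parallel (A and [0.881696]): 1 − (1 − 0.824000)(1 − 0.881696) = 0.9792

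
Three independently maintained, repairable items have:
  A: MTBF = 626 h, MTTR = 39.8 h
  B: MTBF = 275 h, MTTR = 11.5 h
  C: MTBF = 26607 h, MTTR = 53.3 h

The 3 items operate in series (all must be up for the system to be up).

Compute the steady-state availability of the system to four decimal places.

0.9007

A(A) = MTBF/(MTBF+MTTR) = 626/(626+39.8) = 0.940222
A(B) = MTBF/(MTBF+MTTR) = 275/(275+11.5) = 0.959860
A(C) = MTBF/(MTBF+MTTR) = 26607/(26607+53.3) = 0.998001
Series availability: 0.940222 × 0.959860 × 0.998001 = 0.9007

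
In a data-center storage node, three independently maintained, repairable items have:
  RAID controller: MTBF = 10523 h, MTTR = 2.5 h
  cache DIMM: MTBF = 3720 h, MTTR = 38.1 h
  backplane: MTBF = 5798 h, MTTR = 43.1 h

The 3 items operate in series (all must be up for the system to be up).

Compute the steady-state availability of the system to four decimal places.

0.9823

A(RAID controller) = MTBF/(MTBF+MTTR) = 10523/(10523+2.5) = 0.999762
A(cache DIMM) = MTBF/(MTBF+MTTR) = 3720/(3720+38.1) = 0.989862
A(backplane) = MTBF/(MTBF+MTTR) = 5798/(5798+43.1) = 0.992621
Series availability: 0.999762 × 0.989862 × 0.992621 = 0.9823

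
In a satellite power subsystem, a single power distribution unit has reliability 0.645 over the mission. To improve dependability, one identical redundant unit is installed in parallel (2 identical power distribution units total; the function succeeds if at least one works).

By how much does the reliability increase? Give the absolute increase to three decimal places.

0.229

R_before = 0.645
R_after = 1 − (1 − 0.645)^2 = 0.874
ΔR = 0.874 − 0.645 = 0.229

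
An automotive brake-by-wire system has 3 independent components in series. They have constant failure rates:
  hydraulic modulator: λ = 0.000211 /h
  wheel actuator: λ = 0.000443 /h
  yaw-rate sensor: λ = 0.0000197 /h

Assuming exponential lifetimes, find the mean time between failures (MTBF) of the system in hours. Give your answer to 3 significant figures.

1480

Series of exponential components: λ_sys = Σ λ_i
λ_sys = 0.000211 + 0.000443 + 0.0000197 = 6.7370e-04 /h
MTBF = 1 / λ_sys = 1480 h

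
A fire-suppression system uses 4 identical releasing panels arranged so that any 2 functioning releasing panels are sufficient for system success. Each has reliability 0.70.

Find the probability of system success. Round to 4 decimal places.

R = Σ_{i=2}^{4} C(4,i) p^i (1−p)^{4−i} with p = 0.70
C(4,2)·0.70^2·0.30^2 = 0.264600
C(4,3)·0.70^3·0.30^1 = 0.411600
C(4,4)·0.70^4·0.30^0 = 0.240100
Sum = 0.9163

0.9163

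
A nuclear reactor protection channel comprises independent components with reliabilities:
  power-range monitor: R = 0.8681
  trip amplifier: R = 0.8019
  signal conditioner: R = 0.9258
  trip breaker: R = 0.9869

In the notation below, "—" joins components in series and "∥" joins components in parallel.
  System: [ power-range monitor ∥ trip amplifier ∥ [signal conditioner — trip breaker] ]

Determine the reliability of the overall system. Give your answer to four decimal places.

Series (signal conditioner and trip breaker): 0.925800 × 0.986900 = 0.913672
Parallel (power-range monitor, trip amplifier, and [0.913672]): 1 − (1 − 0.868100)(1 − 0.801900)(1 − 0.913672) = 0.9977

0.9977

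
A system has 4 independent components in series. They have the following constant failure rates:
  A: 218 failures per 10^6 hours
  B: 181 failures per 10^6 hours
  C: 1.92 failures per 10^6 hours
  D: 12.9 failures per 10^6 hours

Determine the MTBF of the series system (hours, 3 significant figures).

2420

Series of exponential components: λ_sys = Σ λ_i
λ_sys = 0.000218 + 0.000181 + 0.00000192 + 0.0000129 = 4.1382e-04 /h
MTBF = 1 / λ_sys = 2420 h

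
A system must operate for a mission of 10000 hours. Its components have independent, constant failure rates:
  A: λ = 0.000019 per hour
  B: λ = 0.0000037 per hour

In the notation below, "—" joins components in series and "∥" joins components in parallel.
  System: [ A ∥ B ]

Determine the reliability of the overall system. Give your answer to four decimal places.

0.9937

R(A) = exp(−0.000019 × 10000) = 0.826959
R(B) = exp(−0.0000037 × 10000) = 0.963676
Parallel (A and B): 1 − (1 − 0.826959)(1 − 0.963676) = 0.9937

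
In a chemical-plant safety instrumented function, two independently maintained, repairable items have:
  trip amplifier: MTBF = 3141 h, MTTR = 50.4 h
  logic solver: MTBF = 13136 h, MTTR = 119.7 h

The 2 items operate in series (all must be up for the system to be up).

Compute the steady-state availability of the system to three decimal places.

0.975

A(trip amplifier) = MTBF/(MTBF+MTTR) = 3141/(3141+50.4) = 0.984208
A(logic solver) = MTBF/(MTBF+MTTR) = 13136/(13136+119.7) = 0.990970
Series availability: 0.984208 × 0.990970 = 0.975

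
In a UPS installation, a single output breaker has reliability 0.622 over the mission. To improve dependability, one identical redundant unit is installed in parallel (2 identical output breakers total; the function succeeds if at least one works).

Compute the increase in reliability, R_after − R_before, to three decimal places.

R_before = 0.622
R_after = 1 − (1 − 0.622)^2 = 0.857
ΔR = 0.857 − 0.622 = 0.235

0.235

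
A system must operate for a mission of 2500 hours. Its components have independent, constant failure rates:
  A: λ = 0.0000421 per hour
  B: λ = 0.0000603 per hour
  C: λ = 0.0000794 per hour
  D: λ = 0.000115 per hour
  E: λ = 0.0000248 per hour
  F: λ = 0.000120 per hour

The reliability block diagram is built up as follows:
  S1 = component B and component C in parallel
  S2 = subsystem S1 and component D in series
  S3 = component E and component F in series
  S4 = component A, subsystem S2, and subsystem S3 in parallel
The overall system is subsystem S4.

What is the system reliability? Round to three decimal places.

0.992

R(A) = exp(−0.0000421 × 2500) = 0.90010
R(B) = exp(−0.0000603 × 2500) = 0.86006
R(C) = exp(−0.0000794 × 2500) = 0.81996
R(D) = exp(−0.000115 × 2500) = 0.75014
R(E) = exp(−0.0000248 × 2500) = 0.93988
R(F) = exp(−0.000120 × 2500) = 0.74082
Parallel (B and C): 1 − (1 − 0.86006)(1 − 0.81996) = 0.97481
Series ([0.97481] and D): 0.97481 × 0.75014 = 0.73124
Series (E and F): 0.93988 × 0.74082 = 0.69628
Parallel (A, [0.73124], and [0.69628]): 1 − (1 − 0.90010)(1 − 0.73124)(1 − 0.69628) = 0.992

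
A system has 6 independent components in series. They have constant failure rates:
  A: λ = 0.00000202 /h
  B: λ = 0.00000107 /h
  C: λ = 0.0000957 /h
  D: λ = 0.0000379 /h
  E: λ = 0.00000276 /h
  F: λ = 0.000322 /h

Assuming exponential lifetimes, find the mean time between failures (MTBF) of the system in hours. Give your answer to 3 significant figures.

Series of exponential components: λ_sys = Σ λ_i
λ_sys = 0.00000202 + 0.00000107 + 0.0000957 + 0.0000379 + 0.00000276 + 0.000322 = 4.6145e-04 /h
MTBF = 1 / λ_sys = 2170 h

2170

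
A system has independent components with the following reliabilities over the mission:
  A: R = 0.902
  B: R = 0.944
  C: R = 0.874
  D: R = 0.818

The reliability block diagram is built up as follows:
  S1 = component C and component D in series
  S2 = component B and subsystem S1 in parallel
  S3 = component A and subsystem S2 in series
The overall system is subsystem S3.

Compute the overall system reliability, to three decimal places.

0.888

Series (C and D): 0.87400 × 0.81800 = 0.71493
Parallel (B and [0.71493]): 1 − (1 − 0.94400)(1 − 0.71493) = 0.98404
Series (A and [0.98404]): 0.90200 × 0.98404 = 0.888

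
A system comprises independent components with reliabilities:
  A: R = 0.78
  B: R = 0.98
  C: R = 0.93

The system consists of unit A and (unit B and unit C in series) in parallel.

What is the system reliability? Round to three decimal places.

0.981

Series (B and C): 0.98000 × 0.93000 = 0.91140
Parallel (A and [0.91140]): 1 − (1 − 0.78000)(1 − 0.91140) = 0.981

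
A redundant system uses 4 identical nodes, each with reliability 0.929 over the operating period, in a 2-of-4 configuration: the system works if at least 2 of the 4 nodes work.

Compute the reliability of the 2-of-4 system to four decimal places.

0.9986

R = Σ_{i=2}^{4} C(4,i) p^i (1−p)^{4−i} with p = 0.929
C(4,2)·0.929^2·0.071^2 = 0.026104
C(4,3)·0.929^3·0.071^1 = 0.227701
C(4,4)·0.929^4·0.071^0 = 0.744840
Sum = 0.9986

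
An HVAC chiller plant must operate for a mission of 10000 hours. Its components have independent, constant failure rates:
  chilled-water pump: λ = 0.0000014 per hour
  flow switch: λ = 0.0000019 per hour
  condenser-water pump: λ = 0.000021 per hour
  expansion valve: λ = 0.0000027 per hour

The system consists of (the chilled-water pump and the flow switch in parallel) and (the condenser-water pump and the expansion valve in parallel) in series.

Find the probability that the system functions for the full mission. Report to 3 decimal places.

R(chilled-water pump) = exp(−0.0000014 × 10000) = 0.98610
R(flow switch) = exp(−0.0000019 × 10000) = 0.98118
R(condenser-water pump) = exp(−0.000021 × 10000) = 0.81058
R(expansion valve) = exp(−0.0000027 × 10000) = 0.97336
Parallel (chilled-water pump and flow switch): 1 − (1 − 0.98610)(1 − 0.98118) = 0.99974
Parallel (condenser-water pump and expansion valve): 1 − (1 − 0.81058)(1 − 0.97336) = 0.99495
Series ([0.99974] and [0.99495]): 0.99974 × 0.99495 = 0.995

0.995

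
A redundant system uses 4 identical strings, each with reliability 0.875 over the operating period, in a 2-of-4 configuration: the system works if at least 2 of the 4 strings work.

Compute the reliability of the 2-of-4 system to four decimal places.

R = Σ_{i=2}^{4} C(4,i) p^i (1−p)^{4−i} with p = 0.875
C(4,2)·0.875^2·0.125^2 = 0.071777
C(4,3)·0.875^3·0.125^1 = 0.334961
C(4,4)·0.875^4·0.125^0 = 0.586182
Sum = 0.9929

0.9929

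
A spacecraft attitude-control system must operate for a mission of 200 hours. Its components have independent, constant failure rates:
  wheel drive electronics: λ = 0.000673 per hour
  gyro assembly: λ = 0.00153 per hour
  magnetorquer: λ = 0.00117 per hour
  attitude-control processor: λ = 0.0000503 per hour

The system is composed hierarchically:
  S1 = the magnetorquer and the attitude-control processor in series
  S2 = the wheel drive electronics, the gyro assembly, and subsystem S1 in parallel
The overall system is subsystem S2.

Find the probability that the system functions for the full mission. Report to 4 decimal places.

0.9928

R(wheel drive electronics) = exp(−0.000673 × 200) = 0.874065
R(gyro assembly) = exp(−0.00153 × 200) = 0.736387
R(magnetorquer) = exp(−0.00117 × 200) = 0.791362
R(attitude-control processor) = exp(−0.0000503 × 200) = 0.989990
Series (magnetorquer and attitude-control processor): 0.791362 × 0.989990 = 0.783440
Parallel (wheel drive electronics, gyro assembly, and [0.783440]): 1 − (1 − 0.874065)(1 − 0.736387)(1 − 0.783440) = 0.9928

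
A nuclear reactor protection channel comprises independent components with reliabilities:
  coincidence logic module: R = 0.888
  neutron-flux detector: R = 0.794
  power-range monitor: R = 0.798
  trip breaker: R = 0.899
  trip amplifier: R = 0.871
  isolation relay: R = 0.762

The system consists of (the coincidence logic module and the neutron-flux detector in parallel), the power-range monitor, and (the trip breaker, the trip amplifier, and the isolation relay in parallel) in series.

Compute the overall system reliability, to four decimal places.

Parallel (coincidence logic module and neutron-flux detector): 1 − (1 − 0.888000)(1 − 0.794000) = 0.976928
Parallel (trip breaker, trip amplifier, and isolation relay): 1 − (1 − 0.899000)(1 − 0.871000)(1 − 0.762000) = 0.996899
Series ([0.976928], power-range monitor, and [0.996899]): 0.976928 × 0.798000 × 0.996899 = 0.7772

0.7772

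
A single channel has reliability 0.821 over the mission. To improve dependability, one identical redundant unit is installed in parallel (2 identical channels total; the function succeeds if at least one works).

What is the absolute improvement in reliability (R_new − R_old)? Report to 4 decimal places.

0.1470

R_before = 0.821
R_after = 1 − (1 − 0.821)^2 = 0.9680
ΔR = 0.9680 − 0.821 = 0.1470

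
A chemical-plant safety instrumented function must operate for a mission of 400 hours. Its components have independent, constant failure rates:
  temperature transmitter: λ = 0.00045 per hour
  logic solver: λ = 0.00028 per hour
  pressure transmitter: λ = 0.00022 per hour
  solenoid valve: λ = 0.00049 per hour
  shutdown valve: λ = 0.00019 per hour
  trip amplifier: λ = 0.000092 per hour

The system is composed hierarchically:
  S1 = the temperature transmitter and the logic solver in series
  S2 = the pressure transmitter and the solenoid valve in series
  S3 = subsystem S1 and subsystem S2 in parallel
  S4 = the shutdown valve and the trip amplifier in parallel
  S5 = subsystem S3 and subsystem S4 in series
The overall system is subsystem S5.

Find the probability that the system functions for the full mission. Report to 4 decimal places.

R(temperature transmitter) = exp(−0.00045 × 400) = 0.835270
R(logic solver) = exp(−0.00028 × 400) = 0.894044
R(pressure transmitter) = exp(−0.00022 × 400) = 0.915761
R(solenoid valve) = exp(−0.00049 × 400) = 0.822012
R(shutdown valve) = exp(−0.00019 × 400) = 0.926816
R(trip amplifier) = exp(−0.000092 × 400) = 0.963869
Series (temperature transmitter and logic solver): 0.835270 × 0.894044 = 0.746768
Series (pressure transmitter and solenoid valve): 0.915761 × 0.822012 = 0.752767
Parallel ([0.746768] and [0.752767]): 1 − (1 − 0.746768)(1 − 0.752767) = 0.937393
Parallel (shutdown valve and trip amplifier): 1 − (1 − 0.926816)(1 − 0.963869) = 0.997356
Series ([0.937393] and [0.997356]): 0.937393 × 0.997356 = 0.9349

0.9349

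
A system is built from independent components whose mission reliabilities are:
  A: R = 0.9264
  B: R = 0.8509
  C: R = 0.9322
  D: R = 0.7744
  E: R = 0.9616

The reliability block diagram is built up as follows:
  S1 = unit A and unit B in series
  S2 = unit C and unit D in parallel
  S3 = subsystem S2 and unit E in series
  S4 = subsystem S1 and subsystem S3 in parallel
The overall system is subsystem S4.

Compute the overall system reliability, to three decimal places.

0.989

Series (A and B): 0.92640 × 0.85090 = 0.78827
Parallel (C and D): 1 − (1 − 0.93220)(1 − 0.77440) = 0.98470
Series ([0.98470] and E): 0.98470 × 0.96160 = 0.94689
Parallel ([0.78827] and [0.94689]): 1 − (1 − 0.78827)(1 − 0.94689) = 0.989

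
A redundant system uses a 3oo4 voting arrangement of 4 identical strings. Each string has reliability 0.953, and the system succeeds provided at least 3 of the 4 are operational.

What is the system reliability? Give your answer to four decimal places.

R = Σ_{i=3}^{4} C(4,i) p^i (1−p)^{4−i} with p = 0.953
C(4,3)·0.953^3·0.047^1 = 0.162718
C(4,4)·0.953^4·0.047^0 = 0.824844
Sum = 0.9876

0.9876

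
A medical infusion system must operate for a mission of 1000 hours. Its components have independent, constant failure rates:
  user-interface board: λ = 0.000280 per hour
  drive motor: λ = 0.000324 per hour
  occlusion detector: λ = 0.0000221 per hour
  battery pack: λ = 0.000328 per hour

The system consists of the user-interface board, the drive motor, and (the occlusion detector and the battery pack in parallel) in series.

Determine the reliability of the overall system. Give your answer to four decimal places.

R(user-interface board) = exp(−0.000280 × 1000) = 0.755784
R(drive motor) = exp(−0.000324 × 1000) = 0.723250
R(occlusion detector) = exp(−0.0000221 × 1000) = 0.978142
R(battery pack) = exp(−0.000328 × 1000) = 0.720363
Parallel (occlusion detector and battery pack): 1 − (1 − 0.978142)(1 − 0.720363) = 0.993888
Series (user-interface board, drive motor, and [0.993888]): 0.755784 × 0.723250 × 0.993888 = 0.5433

0.5433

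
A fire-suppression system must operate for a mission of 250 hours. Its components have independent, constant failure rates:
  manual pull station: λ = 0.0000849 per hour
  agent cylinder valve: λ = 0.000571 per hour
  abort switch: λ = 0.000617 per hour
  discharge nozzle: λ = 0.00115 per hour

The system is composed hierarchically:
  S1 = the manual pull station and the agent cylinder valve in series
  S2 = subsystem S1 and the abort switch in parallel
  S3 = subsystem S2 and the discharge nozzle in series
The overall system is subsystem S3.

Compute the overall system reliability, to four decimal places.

R(manual pull station) = exp(−0.0000849 × 250) = 0.978999
R(agent cylinder valve) = exp(−0.000571 × 250) = 0.866971
R(abort switch) = exp(−0.000617 × 250) = 0.857058
R(discharge nozzle) = exp(−0.00115 × 250) = 0.750137
Series (manual pull station and agent cylinder valve): 0.978999 × 0.866971 = 0.848764
Parallel ([0.848764] and abort switch): 1 − (1 − 0.848764)(1 − 0.857058) = 0.978382
Series ([0.978382] and discharge nozzle): 0.978382 × 0.750137 = 0.7339

0.7339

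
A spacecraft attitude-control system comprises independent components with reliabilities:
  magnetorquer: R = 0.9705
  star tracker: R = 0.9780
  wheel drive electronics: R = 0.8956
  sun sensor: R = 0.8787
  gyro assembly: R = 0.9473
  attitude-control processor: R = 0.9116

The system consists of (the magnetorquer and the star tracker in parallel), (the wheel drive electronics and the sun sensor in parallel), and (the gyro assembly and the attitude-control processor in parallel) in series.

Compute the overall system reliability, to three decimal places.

0.982

Parallel (magnetorquer and star tracker): 1 − (1 − 0.97050)(1 − 0.97800) = 0.99935
Parallel (wheel drive electronics and sun sensor): 1 − (1 − 0.89560)(1 − 0.87870) = 0.98734
Parallel (gyro assembly and attitude-control processor): 1 − (1 − 0.94730)(1 − 0.91160) = 0.99534
Series ([0.99935], [0.98734], and [0.99534]): 0.99935 × 0.98734 × 0.99534 = 0.982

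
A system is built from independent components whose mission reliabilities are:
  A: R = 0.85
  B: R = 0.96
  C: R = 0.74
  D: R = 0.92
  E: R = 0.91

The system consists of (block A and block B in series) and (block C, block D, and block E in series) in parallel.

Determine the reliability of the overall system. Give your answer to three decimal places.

Series (A and B): 0.85000 × 0.96000 = 0.81600
Series (C, D, and E): 0.74000 × 0.92000 × 0.91000 = 0.61953
Parallel ([0.81600] and [0.61953]): 1 − (1 − 0.81600)(1 − 0.61953) = 0.930

0.930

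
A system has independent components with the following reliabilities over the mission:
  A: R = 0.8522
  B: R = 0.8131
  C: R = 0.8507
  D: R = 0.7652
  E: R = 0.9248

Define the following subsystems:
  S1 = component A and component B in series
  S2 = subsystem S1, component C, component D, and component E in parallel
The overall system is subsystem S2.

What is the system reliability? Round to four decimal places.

Series (A and B): 0.852200 × 0.813100 = 0.692924
Parallel ([0.692924], C, D, and E): 1 − (1 − 0.692924)(1 − 0.850700)(1 − 0.765200)(1 − 0.924800) = 0.9992

0.9992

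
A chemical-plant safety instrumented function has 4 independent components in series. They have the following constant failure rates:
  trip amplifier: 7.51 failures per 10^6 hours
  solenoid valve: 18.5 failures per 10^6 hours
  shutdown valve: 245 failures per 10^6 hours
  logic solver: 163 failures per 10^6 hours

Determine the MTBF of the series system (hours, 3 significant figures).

Series of exponential components: λ_sys = Σ λ_i
λ_sys = 0.00000751 + 0.0000185 + 0.000245 + 0.000163 = 4.3401e-04 /h
MTBF = 1 / λ_sys = 2300 h

2300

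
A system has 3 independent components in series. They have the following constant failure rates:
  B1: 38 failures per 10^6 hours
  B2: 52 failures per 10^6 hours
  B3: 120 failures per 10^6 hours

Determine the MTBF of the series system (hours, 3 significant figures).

4760

Series of exponential components: λ_sys = Σ λ_i
λ_sys = 0.000038 + 0.000052 + 0.00012 = 2.1000e-04 /h
MTBF = 1 / λ_sys = 4760 h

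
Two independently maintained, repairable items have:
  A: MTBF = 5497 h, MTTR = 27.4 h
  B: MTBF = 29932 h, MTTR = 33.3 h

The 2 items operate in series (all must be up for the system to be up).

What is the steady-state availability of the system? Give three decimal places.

0.994

A(A) = MTBF/(MTBF+MTTR) = 5497/(5497+27.4) = 0.995040
A(B) = MTBF/(MTBF+MTTR) = 29932/(29932+33.3) = 0.998889
Series availability: 0.995040 × 0.998889 = 0.994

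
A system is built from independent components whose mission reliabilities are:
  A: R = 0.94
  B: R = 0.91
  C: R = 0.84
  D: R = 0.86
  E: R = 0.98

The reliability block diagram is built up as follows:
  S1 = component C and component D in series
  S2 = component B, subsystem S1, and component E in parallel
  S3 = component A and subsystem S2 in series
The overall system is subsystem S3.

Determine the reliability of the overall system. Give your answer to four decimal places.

0.9395

Series (C and D): 0.840000 × 0.860000 = 0.722400
Parallel (B, [0.722400], and E): 1 − (1 − 0.910000)(1 − 0.722400)(1 − 0.980000) = 0.999500
Series (A and [0.999500]): 0.940000 × 0.999500 = 0.9395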